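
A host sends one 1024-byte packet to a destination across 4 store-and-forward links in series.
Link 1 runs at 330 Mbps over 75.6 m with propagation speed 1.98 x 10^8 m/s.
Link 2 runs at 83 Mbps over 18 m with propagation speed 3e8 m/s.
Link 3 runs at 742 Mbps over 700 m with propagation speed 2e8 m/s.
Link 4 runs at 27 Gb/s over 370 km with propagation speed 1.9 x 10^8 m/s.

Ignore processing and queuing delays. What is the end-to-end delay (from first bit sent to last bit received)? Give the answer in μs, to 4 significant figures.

2086 μs

L = 1024 × 8 = 8192 bits.
Transmission delays (L/R per hop): 24.8242, 98.6988, 11.0404, 0.303407 μs; sum = 134.867 μs.
Propagation delays (d/s per hop): 0.381818, 0.06, 3.5, 1947.37 μs; sum = 1951.31 μs.
End-to-end = 2086 μs.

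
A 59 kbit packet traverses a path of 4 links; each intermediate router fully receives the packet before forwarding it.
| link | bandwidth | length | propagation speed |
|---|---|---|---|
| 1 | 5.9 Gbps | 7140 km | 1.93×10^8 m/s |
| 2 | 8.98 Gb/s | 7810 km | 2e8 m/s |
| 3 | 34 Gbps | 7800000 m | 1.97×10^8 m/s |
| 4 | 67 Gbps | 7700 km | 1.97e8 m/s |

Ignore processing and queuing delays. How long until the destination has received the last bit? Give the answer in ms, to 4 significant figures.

L = 59000 bits.
Transmission delays (L/R per hop): 0.01, 0.00657016, 0.00173529, 0.000880597 ms; sum = 0.019186 ms.
Propagation delays (d/s per hop): 36.9948, 39.05, 39.5939, 39.0863 ms; sum = 154.725 ms.
End-to-end = 154.7 ms.

154.7 ms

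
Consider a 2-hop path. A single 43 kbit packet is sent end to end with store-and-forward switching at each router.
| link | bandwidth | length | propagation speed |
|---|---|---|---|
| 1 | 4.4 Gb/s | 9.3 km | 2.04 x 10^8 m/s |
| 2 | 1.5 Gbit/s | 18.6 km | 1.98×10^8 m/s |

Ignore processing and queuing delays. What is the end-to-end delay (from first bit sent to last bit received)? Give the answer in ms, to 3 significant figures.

0.178 ms

L = 43000 bits.
Transmission delays (L/R per hop): 0.00977273, 0.0286667 ms; sum = 0.0384394 ms.
Propagation delays (d/s per hop): 0.0455882, 0.0939394 ms; sum = 0.139528 ms.
End-to-end = 0.178 ms.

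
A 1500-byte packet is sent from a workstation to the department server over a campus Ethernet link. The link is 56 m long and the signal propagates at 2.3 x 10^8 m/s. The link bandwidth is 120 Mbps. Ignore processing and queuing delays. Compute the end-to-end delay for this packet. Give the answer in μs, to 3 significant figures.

L = 1500 × 8 = 12000 bits.
Transmission delay = L/R = 12000 / 120000000 = 100 μs.
Propagation delay = d/s = 56 m / 2.3e+08 m/s = 0.243478 μs.
Total = 100 μs.

100 μs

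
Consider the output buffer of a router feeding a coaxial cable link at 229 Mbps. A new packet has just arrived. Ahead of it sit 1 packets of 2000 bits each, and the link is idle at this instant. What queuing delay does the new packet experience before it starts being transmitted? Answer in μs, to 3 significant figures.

Each queued packet: L/R = 2000/229000000 = 8.73362 μs.
1 queued → 8.73362 μs.
Queuing delay = 8.73 μs.

8.73 μs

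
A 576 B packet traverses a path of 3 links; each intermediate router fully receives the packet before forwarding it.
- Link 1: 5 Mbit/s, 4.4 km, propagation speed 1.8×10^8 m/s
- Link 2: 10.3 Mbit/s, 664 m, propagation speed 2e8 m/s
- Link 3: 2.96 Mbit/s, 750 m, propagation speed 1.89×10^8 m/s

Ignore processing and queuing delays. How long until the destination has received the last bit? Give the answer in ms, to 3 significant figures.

2.96 ms

L = 576 × 8 = 4608 bits.
Transmission delays (L/R per hop): 0.9216, 0.447379, 1.55676 ms; sum = 2.92574 ms.
Propagation delays (d/s per hop): 0.0244444, 0.00332, 0.00396825 ms; sum = 0.0317327 ms.
End-to-end = 2.96 ms.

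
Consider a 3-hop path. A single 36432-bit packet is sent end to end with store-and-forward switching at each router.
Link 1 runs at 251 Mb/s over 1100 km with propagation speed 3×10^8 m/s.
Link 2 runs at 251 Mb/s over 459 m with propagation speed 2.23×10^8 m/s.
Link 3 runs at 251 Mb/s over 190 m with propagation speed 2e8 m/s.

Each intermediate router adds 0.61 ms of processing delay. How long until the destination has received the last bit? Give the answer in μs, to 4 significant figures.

5325 μs

Transmission delay per hop = L/R = 36432/251000000 = 145.147 μs; 3 hops → 435.442 μs.
Propagation delays (d/s per hop): 3666.67, 2.0583, 0.95 μs; sum = 3669.67 μs.
Processing at 2 router(s): 2 × 0.61 ms = 1220 μs.
End-to-end = 5325 μs.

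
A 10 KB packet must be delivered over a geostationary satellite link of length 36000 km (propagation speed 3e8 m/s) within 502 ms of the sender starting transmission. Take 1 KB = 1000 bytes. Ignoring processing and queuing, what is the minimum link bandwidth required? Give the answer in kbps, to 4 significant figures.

L = 80000 bits.
Propagation delay = 36000000 / 300000000 = 120 ms.
Transmission budget = 502 − 120 = 382 ms.
R ≥ L / t_tx = 80000 bits / 0.382 s = 209.4 kbps.

209.4 kbps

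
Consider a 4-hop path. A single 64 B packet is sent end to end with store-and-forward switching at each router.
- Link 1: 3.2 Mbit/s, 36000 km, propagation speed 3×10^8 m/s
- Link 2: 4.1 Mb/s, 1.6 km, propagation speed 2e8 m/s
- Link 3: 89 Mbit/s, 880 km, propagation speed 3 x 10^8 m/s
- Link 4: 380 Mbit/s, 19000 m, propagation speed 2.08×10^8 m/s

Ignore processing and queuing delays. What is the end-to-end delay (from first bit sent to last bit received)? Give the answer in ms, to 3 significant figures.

123 ms

L = 64 × 8 = 512 bits.
Transmission delays (L/R per hop): 0.16, 0.124878, 0.00575281, 0.00134737 ms; sum = 0.291978 ms.
Propagation delays (d/s per hop): 120, 0.008, 2.93333, 0.0913462 ms; sum = 123.033 ms.
End-to-end = 123 ms.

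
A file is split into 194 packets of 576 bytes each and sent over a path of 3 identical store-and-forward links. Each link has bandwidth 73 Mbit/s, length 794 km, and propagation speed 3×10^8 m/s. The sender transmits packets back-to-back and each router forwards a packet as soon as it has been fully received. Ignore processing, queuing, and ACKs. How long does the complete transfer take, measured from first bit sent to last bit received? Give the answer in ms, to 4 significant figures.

20.31 ms

Per-hop transmission t_tx = L/R = 4608/73000000 = 0.0631233 ms.
Per-hop propagation t_prop = 794000/300000000 = 2.64667 ms.
Pipeline fill: first packet needs 3·t_tx to clear all hops; remaining 193 packets each add one t_tx.
Total = (3+194-1)·t_tx + 3·t_prop = 196·0.0631233 + 3·2.64667 = 20.31 ms.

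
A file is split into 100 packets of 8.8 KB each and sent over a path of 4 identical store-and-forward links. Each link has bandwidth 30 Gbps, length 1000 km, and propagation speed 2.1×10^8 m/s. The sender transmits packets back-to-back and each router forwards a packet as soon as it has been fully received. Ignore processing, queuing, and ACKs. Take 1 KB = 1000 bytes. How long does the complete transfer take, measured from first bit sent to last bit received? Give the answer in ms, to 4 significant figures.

19.29 ms

Per-hop transmission t_tx = L/R = 70400/30000000000 = 0.00234667 ms.
Per-hop propagation t_prop = 1000000/210000000 = 4.7619 ms.
Pipeline fill: first packet needs 4·t_tx to clear all hops; remaining 99 packets each add one t_tx.
Total = (4+100-1)·t_tx + 4·t_prop = 103·0.00234667 + 4·4.7619 = 19.29 ms.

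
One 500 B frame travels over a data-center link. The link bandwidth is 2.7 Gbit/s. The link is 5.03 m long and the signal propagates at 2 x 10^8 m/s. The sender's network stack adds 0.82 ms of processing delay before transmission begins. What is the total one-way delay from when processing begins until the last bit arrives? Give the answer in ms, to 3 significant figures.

0.822 ms

L = 500 × 8 = 4000 bits.
Transmission delay = L/R = 4000 / 2700000000 = 0.00148148 ms.
Propagation delay = d/s = 5.03 m / 200000000 m/s = 2.515e-05 ms.
Plus processing delay 0.82 ms = 0.82 ms.
Total = 0.822 ms.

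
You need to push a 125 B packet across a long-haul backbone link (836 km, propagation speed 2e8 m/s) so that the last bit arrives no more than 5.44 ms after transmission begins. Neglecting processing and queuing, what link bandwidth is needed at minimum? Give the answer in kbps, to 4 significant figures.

793.7 kbps

L = 1000 bits.
Propagation delay = 836000 / 200000000 = 4.18 ms.
Transmission budget = 5.44 − 4.18 = 1.26 ms.
R ≥ L / t_tx = 1000 bits / 0.00126 s = 793.7 kbps.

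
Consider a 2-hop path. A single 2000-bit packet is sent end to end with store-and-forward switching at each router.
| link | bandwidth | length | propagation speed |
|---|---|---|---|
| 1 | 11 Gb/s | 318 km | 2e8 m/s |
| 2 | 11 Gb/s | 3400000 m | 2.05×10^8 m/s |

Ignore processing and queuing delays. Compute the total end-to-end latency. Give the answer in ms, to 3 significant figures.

Transmission delay per hop = L/R = 2000/11000000000 = 0.000181818 ms; 2 hops → 0.000363636 ms.
Propagation delays (d/s per hop): 1.59, 16.5854 ms; sum = 18.1754 ms.
End-to-end = 18.2 ms.

18.2 ms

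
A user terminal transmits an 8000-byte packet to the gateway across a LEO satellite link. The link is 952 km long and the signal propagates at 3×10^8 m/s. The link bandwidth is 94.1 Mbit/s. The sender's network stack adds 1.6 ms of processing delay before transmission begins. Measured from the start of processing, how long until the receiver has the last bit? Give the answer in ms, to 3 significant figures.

5.45 ms

L = 8000 × 8 = 64000 bits.
Transmission delay = L/R = 64000 / 94100000 = 0.680128 ms.
Propagation delay = d/s = 952000 m / 300000000 m/s = 3.17333 ms.
Plus processing delay 1.6 ms = 1.6 ms.
Total = 5.45 ms.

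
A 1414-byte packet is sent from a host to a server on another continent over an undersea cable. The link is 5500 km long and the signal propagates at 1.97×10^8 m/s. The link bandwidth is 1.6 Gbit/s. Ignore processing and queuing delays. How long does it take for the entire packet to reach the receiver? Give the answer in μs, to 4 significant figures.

L = 1414 × 8 = 11312 bits.
Transmission delay = L/R = 11312 / 1600000000 = 7.07 μs.
Propagation delay = d/s = 5500000 m / 197000000 m/s = 27918.8 μs.
Total = 27930 μs.

27930 μs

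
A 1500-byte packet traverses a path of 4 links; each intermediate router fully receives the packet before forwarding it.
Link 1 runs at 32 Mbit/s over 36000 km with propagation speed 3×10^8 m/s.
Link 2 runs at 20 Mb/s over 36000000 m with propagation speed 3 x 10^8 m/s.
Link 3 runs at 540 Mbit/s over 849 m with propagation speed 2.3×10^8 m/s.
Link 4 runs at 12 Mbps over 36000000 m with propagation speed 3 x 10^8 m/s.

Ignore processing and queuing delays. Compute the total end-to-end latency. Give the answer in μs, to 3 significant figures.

362000 μs

L = 1500 × 8 = 12000 bits.
Transmission delays (L/R per hop): 375, 600, 22.2222, 1000 μs; sum = 1997.22 μs.
Propagation delays (d/s per hop): 120000, 120000, 3.6913, 120000 μs; sum = 360004 μs.
End-to-end = 362000 μs.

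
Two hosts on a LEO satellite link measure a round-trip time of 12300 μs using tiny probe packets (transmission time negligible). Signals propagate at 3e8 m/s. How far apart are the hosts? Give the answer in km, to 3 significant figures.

1850 km

One-way propagation = RTT/2 = 6150 μs.
d = s × t = 300000000 × 0.00615 = 1850 km.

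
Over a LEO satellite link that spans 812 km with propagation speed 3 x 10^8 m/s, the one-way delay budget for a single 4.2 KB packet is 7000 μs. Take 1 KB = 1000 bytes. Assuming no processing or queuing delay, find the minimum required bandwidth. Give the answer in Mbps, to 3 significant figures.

L = 33600 bits.
Propagation delay = 812000 / 300000000 = 2706.67 μs.
Transmission budget = 7000 − 2706.67 = 4293.33 μs.
R ≥ L / t_tx = 33600 bits / 0.00429333 s = 7.83 Mbps.

7.83 Mbps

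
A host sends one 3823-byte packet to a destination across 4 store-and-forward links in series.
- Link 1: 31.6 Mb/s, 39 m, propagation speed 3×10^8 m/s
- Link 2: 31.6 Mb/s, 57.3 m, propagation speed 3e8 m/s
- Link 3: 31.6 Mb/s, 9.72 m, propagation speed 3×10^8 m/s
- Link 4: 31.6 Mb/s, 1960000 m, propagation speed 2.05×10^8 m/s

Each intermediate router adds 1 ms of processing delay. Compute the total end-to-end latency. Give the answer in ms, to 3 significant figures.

16.4 ms

L = 3823 × 8 = 30584 bits.
Transmission delay per hop = L/R = 30584/31600000 = 0.967848 ms; 4 hops → 3.87139 ms.
Propagation delays (d/s per hop): 0.00013, 0.000191, 3.24e-05, 9.56098 ms; sum = 9.56133 ms.
Processing at 3 router(s): 3 × 1 ms = 3 ms.
End-to-end = 16.4 ms.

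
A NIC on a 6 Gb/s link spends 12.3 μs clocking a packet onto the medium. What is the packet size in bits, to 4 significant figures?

73800 bits

L = R × t_tx = 6000000000 b/s × 1.23e-05 s = 73800 bits.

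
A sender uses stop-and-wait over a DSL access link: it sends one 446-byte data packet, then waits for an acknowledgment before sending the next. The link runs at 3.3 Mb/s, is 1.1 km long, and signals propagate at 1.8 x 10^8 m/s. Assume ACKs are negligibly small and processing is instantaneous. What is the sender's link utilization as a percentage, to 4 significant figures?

t_tx = L/R = 3568/3300000 = 0.00108121 s.
t_prop = 1100/180000000 = 6.11111e-06 s; RTT = 1.22222e-05 s.
Cycle = t_tx + RTT = 0.00109343 s.
Utilization = t_tx / cycle = 0.00108121/0.00109343 = 98.88 %.

98.88 %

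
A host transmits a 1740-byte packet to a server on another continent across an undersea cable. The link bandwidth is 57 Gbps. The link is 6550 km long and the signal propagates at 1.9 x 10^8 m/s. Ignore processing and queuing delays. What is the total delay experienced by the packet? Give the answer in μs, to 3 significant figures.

34500 μs

L = 1740 × 8 = 13920 bits.
Transmission delay = L/R = 13920 / 57000000000 = 0.244211 μs.
Propagation delay = d/s = 6550000 m / 190000000 m/s = 34473.7 μs.
Total = 34500 μs.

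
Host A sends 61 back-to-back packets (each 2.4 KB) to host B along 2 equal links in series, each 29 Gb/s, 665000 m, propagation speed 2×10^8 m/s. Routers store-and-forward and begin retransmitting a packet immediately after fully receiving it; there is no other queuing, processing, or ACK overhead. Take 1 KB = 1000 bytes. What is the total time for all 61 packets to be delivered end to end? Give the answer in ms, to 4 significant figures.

Per-hop transmission t_tx = L/R = 19200/29000000000 = 0.000662069 ms.
Per-hop propagation t_prop = 665000/200000000 = 3.325 ms.
Pipeline fill: first packet needs 2·t_tx to clear all hops; remaining 60 packets each add one t_tx.
Total = (2+61-1)·t_tx + 2·t_prop = 62·0.000662069 + 2·3.325 = 6.691 ms.

6.691 ms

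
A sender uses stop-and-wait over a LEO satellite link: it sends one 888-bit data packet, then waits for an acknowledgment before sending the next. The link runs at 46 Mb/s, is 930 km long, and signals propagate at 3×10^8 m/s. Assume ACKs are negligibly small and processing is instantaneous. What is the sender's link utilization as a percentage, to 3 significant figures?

0.310 %

t_tx = L/R = 888/46000000 = 1.93043e-05 s.
t_prop = 930000/300000000 = 0.0031 s; RTT = 0.0062 s.
Cycle = t_tx + RTT = 0.0062193 s.
Utilization = t_tx / cycle = 1.93043e-05/0.0062193 = 0.310 %.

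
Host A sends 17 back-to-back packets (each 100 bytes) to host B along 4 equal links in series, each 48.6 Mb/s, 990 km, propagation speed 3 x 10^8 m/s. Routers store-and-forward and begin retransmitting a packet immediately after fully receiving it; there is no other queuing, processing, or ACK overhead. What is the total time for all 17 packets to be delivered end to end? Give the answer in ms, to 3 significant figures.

Per-hop transmission t_tx = L/R = 800/48600000 = 0.0164609 ms.
Per-hop propagation t_prop = 990000/300000000 = 3.3 ms.
Pipeline fill: first packet needs 4·t_tx to clear all hops; remaining 16 packets each add one t_tx.
Total = (4+17-1)·t_tx + 4·t_prop = 20·0.0164609 + 4·3.3 = 13.5 ms.

13.5 ms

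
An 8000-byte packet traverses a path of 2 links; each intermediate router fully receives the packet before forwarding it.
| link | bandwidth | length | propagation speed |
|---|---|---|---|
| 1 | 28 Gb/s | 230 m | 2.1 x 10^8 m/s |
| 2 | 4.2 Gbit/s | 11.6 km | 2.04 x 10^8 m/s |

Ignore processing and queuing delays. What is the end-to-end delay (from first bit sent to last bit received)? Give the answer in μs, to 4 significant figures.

L = 8000 × 8 = 64000 bits.
Transmission delays (L/R per hop): 2.28571, 15.2381 μs; sum = 17.5238 μs.
Propagation delays (d/s per hop): 1.09524, 56.8627 μs; sum = 57.958 μs.
End-to-end = 75.48 μs.

75.48 μs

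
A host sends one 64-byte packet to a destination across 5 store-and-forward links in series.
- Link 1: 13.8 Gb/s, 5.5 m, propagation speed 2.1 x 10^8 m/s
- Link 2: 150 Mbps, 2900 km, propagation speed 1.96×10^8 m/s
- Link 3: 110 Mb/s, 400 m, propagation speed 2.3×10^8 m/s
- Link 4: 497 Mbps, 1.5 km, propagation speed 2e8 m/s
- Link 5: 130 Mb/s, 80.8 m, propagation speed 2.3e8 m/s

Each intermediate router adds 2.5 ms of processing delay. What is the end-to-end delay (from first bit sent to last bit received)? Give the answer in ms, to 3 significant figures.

L = 64 × 8 = 512 bits.
Transmission delays (L/R per hop): 3.71014e-05, 0.00341333, 0.00465455, 0.00103018, 0.00393846 ms; sum = 0.0130736 ms.
Propagation delays (d/s per hop): 2.61905e-05, 14.7959, 0.00173913, 0.0075, 0.000351304 ms; sum = 14.8055 ms.
Processing at 4 router(s): 4 × 2.5 ms = 10 ms.
End-to-end = 24.8 ms.

24.8 ms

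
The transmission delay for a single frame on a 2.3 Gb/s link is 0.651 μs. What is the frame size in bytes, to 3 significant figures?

L = R × t_tx = 2300000000 b/s × 6.51e-07 s = 1497.3 bits.
In bytes: 1497.3 / 8 = 187 bytes.

187 bytes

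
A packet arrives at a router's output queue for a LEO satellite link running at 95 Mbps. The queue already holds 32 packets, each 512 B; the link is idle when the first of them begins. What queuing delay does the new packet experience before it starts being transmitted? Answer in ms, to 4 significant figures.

Each queued packet: L/R = 4096/95000000 = 0.0431158 ms.
32 queued → 1.37971 ms.
Queuing delay = 1.380 ms.

1.380 ms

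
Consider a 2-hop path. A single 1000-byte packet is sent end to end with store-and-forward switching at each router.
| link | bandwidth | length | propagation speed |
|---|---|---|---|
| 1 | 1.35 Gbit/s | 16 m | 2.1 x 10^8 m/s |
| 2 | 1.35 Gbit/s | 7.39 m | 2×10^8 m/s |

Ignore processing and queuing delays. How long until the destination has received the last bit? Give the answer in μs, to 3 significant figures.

L = 1000 × 8 = 8000 bits.
Transmission delay per hop = L/R = 8000/1350000000 = 5.92593 μs; 2 hops → 11.8519 μs.
Propagation delays (d/s per hop): 0.0761905, 0.03695 μs; sum = 0.11314 μs.
End-to-end = 12.0 μs.

12.0 μs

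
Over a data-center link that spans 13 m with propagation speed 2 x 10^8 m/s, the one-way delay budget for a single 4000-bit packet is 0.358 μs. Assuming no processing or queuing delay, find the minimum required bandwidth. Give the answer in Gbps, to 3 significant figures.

13.7 Gbps

Propagation delay = 13 / 200000000 = 0.065 μs.
Transmission budget = 0.358 − 0.065 = 0.293 μs.
R ≥ L / t_tx = 4000 bits / 2.93e-07 s = 13.7 Gbps.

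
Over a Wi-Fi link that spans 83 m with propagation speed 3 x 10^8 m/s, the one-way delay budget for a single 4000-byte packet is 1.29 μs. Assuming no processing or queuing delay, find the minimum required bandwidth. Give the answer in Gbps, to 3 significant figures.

L = 32000 bits.
Propagation delay = 83 / 300000000 = 0.276667 μs.
Transmission budget = 1.29 − 0.276667 = 1.01333 μs.
R ≥ L / t_tx = 32000 bits / 1.01333e-06 s = 31.6 Gbps.

31.6 Gbps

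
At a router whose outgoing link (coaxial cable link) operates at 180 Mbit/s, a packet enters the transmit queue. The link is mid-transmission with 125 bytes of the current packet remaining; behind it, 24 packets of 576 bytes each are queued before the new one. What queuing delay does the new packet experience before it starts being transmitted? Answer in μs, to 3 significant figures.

Each queued packet: L/R = 4608/180000000 = 25.6 μs.
24 queued → 614.4 μs.
Plus remaining 1000 bits of current packet: 5.55556 μs.
Queuing delay = 620 μs.

620 μs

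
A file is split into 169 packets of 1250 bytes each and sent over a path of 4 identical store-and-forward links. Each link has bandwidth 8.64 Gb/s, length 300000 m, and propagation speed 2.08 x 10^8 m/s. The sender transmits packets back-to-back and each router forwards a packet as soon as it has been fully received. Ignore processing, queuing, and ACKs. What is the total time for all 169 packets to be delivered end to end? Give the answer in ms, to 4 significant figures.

Per-hop transmission t_tx = L/R = 10000/8640000000 = 0.00115741 ms.
Per-hop propagation t_prop = 300000/208000000 = 1.44231 ms.
Pipeline fill: first packet needs 4·t_tx to clear all hops; remaining 168 packets each add one t_tx.
Total = (4+169-1)·t_tx + 4·t_prop = 172·0.00115741 + 4·1.44231 = 5.968 ms.

5.968 ms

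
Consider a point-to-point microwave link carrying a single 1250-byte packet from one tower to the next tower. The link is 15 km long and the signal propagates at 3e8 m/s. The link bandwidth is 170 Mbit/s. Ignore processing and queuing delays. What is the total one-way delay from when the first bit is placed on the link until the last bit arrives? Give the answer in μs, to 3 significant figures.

109 μs

L = 1250 × 8 = 10000 bits.
Transmission delay = L/R = 10000 / 170000000 = 58.8235 μs.
Propagation delay = d/s = 15000 m / 300000000 m/s = 50 μs.
Total = 109 μs.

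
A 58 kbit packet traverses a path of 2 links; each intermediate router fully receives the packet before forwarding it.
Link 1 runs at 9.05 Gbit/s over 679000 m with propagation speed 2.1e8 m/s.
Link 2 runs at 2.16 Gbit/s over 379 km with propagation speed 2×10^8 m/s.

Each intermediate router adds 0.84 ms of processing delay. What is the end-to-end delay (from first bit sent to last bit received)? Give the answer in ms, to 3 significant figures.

L = 58000 bits.
Transmission delays (L/R per hop): 0.00640884, 0.0268519 ms; sum = 0.0332607 ms.
Propagation delays (d/s per hop): 3.23333, 1.895 ms; sum = 5.12833 ms.
Processing at 1 router(s): 1 × 0.84 ms = 0.84 ms.
End-to-end = 6.00 ms.

6.00 ms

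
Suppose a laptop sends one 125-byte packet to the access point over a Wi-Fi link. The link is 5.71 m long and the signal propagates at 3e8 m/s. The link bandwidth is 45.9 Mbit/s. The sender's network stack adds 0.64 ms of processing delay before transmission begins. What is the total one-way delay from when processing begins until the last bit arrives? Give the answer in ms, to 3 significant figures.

L = 125 × 8 = 1000 bits.
Transmission delay = L/R = 1000 / 45900000 = 0.0217865 ms.
Propagation delay = d/s = 5.71 m / 300000000 m/s = 1.90333e-05 ms.
Plus processing delay 0.64 ms = 0.64 ms.
Total = 0.662 ms.

0.662 ms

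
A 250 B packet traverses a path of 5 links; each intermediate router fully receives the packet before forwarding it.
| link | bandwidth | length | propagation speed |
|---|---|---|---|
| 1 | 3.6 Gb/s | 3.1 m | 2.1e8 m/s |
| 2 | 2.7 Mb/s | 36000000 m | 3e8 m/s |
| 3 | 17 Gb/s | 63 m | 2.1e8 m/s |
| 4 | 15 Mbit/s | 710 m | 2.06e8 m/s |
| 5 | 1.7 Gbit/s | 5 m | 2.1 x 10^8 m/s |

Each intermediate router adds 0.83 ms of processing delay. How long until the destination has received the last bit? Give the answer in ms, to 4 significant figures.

124.2 ms

L = 250 × 8 = 2000 bits.
Transmission delays (L/R per hop): 0.000555556, 0.740741, 0.000117647, 0.133333, 0.00117647 ms; sum = 0.875924 ms.
Propagation delays (d/s per hop): 1.47619e-05, 120, 0.0003, 0.0034466, 2.38095e-05 ms; sum = 120.004 ms.
Processing at 4 router(s): 4 × 0.83 ms = 3.32 ms.
End-to-end = 124.2 ms.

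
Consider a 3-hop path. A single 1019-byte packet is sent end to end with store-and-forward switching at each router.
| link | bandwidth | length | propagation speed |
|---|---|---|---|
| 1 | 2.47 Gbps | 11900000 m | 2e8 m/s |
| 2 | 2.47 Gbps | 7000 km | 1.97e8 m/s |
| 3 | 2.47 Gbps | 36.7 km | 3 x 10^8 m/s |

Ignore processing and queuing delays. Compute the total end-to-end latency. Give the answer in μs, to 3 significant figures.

95200 μs

L = 1019 × 8 = 8152 bits.
Transmission delay per hop = L/R = 8152/2470000000 = 3.3004 μs; 3 hops → 9.90121 μs.
Propagation delays (d/s per hop): 59500, 35533, 122.333 μs; sum = 95155.3 μs.
End-to-end = 95200 μs.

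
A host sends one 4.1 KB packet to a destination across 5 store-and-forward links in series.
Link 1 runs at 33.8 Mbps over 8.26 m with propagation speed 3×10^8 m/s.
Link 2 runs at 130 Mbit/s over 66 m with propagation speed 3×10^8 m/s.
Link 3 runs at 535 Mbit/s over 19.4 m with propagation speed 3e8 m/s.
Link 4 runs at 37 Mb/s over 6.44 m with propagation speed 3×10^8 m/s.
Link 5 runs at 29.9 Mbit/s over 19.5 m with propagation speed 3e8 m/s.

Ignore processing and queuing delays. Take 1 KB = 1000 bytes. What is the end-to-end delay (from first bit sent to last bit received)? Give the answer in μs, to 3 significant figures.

L = 32800 bits.
Transmission delays (L/R per hop): 970.414, 252.308, 61.3084, 886.486, 1096.99 μs; sum = 3267.51 μs.
Propagation delays (d/s per hop): 0.0275333, 0.22, 0.0646667, 0.0214667, 0.065 μs; sum = 0.398667 μs.
End-to-end = 3270 μs.

3270 μs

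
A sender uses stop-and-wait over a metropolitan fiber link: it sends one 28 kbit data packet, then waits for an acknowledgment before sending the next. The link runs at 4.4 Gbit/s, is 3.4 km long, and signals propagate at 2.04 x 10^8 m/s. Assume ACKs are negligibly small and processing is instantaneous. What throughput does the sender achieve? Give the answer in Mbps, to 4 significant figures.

t_tx = L/R = 28000/4400000000 = 6.36364e-06 s.
t_prop = 3400/204000000 = 1.66667e-05 s; RTT = 3.33333e-05 s.
Cycle = t_tx + RTT = 3.9697e-05 s.
Throughput = L / cycle = 28000 / 3.9697e-05 = 705.3 Mbps.

705.3 Mbps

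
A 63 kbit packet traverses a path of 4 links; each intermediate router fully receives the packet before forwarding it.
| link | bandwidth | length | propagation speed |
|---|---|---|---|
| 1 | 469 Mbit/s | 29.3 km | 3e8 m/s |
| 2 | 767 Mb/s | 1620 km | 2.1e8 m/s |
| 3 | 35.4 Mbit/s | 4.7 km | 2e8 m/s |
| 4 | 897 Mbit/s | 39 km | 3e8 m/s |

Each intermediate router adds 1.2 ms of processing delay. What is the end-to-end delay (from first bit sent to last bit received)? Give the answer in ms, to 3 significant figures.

13.6 ms

L = 63000 bits.
Transmission delays (L/R per hop): 0.134328, 0.0821382, 1.77966, 0.0702341 ms; sum = 2.06636 ms.
Propagation delays (d/s per hop): 0.0976667, 7.71429, 0.0235, 0.13 ms; sum = 7.96545 ms.
Processing at 3 router(s): 3 × 1.2 ms = 3.6 ms.
End-to-end = 13.6 ms.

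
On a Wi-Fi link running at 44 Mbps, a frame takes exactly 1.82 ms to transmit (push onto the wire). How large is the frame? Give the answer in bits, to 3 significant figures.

L = R × t_tx = 44000000 b/s × 0.00182 s = 80080 bits.

80100 bits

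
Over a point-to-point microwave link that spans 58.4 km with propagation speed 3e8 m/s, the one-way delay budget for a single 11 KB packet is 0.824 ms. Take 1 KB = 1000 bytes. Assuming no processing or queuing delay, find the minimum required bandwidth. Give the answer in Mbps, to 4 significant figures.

139.8 Mbps

L = 88000 bits.
Propagation delay = 58400 / 300000000 = 0.194667 ms.
Transmission budget = 0.824 − 0.194667 = 0.629333 ms.
R ≥ L / t_tx = 88000 bits / 0.000629333 s = 139.8 Mbps.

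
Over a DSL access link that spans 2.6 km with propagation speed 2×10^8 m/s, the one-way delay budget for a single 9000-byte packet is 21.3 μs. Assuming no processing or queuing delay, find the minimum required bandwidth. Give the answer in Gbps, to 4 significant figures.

8.675 Gbps

L = 72000 bits.
Propagation delay = 2600 / 200000000 = 13 μs.
Transmission budget = 21.3 − 13 = 8.3 μs.
R ≥ L / t_tx = 72000 bits / 8.3e-06 s = 8.675 Gbps.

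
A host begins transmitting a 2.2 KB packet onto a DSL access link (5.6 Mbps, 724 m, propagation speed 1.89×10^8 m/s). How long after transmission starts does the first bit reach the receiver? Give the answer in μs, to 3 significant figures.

First bit experiences only propagation delay: d/s = 724/189000000 = 3.83 μs.

3.83 μs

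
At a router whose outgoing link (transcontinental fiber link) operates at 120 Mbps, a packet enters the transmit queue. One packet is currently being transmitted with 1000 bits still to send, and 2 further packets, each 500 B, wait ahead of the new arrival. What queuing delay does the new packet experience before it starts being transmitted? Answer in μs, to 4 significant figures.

75.00 μs

Each queued packet: L/R = 4000/120000000 = 33.3333 μs.
2 queued → 66.6667 μs.
Plus remaining 1000 bits of current packet: 8.33333 μs.
Queuing delay = 75.00 μs.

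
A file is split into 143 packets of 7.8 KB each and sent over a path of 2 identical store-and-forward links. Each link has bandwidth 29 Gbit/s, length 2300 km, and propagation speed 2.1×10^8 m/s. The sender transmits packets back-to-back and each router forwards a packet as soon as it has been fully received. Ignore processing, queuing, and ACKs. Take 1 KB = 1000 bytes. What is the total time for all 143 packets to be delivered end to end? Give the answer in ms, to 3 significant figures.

22.2 ms

Per-hop transmission t_tx = L/R = 62400/29000000000 = 0.00215172 ms.
Per-hop propagation t_prop = 2300000/210000000 = 10.9524 ms.
Pipeline fill: first packet needs 2·t_tx to clear all hops; remaining 142 packets each add one t_tx.
Total = (2+143-1)·t_tx + 2·t_prop = 144·0.00215172 + 2·10.9524 = 22.2 ms.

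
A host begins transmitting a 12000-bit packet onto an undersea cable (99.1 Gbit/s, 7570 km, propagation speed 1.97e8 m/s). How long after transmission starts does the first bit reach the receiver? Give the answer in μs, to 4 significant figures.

First bit experiences only propagation delay: d/s = 7570000/197000000 = 38430 μs.

38430 μs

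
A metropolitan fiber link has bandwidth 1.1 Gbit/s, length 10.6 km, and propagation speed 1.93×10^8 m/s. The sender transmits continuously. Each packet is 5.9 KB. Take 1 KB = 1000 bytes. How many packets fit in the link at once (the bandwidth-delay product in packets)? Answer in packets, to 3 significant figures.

1.28 packets

Propagation delay = 10600 / 193000000 = 5.49223e-05 s.
BDP = R × t_prop = 1100000000 × 5.49223e-05 = 60414.5 bits.
In packets of 47200 bits: 1.28 packets.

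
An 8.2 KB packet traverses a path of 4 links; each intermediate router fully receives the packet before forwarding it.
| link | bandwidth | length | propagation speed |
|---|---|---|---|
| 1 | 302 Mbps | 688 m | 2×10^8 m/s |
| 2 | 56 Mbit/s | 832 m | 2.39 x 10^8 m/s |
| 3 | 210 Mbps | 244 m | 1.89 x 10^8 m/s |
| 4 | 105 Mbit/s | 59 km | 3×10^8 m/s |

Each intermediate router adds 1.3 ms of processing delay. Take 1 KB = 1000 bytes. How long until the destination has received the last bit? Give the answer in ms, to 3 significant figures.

6.43 ms

L = 65600 bits.
Transmission delays (L/R per hop): 0.217219, 1.17143, 0.312381, 0.624762 ms; sum = 2.32579 ms.
Propagation delays (d/s per hop): 0.00344, 0.00348117, 0.00129101, 0.196667 ms; sum = 0.204879 ms.
Processing at 3 router(s): 3 × 1.3 ms = 3.9 ms.
End-to-end = 6.43 ms.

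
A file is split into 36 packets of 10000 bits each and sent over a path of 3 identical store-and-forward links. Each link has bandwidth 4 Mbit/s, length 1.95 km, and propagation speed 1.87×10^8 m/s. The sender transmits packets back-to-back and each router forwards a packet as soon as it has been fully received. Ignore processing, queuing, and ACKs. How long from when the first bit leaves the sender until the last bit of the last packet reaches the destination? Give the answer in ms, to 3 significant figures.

95.0 ms

Per-hop transmission t_tx = L/R = 10000/4000000 = 2.5 ms.
Per-hop propagation t_prop = 1950/187000000 = 0.0104278 ms.
Pipeline fill: first packet needs 3·t_tx to clear all hops; remaining 35 packets each add one t_tx.
Total = (3+36-1)·t_tx + 3·t_prop = 38·2.5 + 3·0.0104278 = 95.0 ms.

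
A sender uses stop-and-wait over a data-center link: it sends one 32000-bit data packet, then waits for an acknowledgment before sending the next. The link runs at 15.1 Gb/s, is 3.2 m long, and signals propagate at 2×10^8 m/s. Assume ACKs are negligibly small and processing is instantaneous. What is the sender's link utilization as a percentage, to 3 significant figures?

98.5 %

t_tx = L/R = 32000/15100000000 = 2.11921e-06 s.
t_prop = 3.2/200000000 = 1.6e-08 s; RTT = 3.2e-08 s.
Cycle = t_tx + RTT = 2.15121e-06 s.
Utilization = t_tx / cycle = 2.11921e-06/2.15121e-06 = 98.5 %.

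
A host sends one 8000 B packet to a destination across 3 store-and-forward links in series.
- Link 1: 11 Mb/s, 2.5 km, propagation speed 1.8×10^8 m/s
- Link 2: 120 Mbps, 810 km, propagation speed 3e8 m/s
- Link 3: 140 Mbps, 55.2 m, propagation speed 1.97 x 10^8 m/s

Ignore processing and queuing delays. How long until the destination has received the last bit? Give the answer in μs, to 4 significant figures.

9523 μs

L = 8000 × 8 = 64000 bits.
Transmission delays (L/R per hop): 5818.18, 533.333, 457.143 μs; sum = 6808.66 μs.
Propagation delays (d/s per hop): 13.8889, 2700, 0.280203 μs; sum = 2714.17 μs.
End-to-end = 9523 μs.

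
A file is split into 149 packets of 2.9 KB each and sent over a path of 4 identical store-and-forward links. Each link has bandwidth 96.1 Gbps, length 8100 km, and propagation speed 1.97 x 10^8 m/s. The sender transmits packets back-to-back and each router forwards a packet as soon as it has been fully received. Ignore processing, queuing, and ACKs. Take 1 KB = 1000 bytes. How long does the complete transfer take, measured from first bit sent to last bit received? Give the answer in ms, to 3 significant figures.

165 ms

Per-hop transmission t_tx = L/R = 23200/96100000000 = 0.000241415 ms.
Per-hop propagation t_prop = 8100000/197000000 = 41.1168 ms.
Pipeline fill: first packet needs 4·t_tx to clear all hops; remaining 148 packets each add one t_tx.
Total = (4+149-1)·t_tx + 4·t_prop = 152·0.000241415 + 4·41.1168 = 165 ms.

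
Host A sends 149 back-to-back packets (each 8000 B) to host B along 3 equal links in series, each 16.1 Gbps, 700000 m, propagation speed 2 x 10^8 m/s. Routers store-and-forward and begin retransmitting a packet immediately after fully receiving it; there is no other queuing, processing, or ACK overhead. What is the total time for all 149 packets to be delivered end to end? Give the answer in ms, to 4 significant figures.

11.10 ms

Per-hop transmission t_tx = L/R = 64000/1.61e+10 = 0.00397516 ms.
Per-hop propagation t_prop = 700000/200000000 = 3.5 ms.
Pipeline fill: first packet needs 3·t_tx to clear all hops; remaining 148 packets each add one t_tx.
Total = (3+149-1)·t_tx + 3·t_prop = 151·0.00397516 + 3·3.5 = 11.10 ms.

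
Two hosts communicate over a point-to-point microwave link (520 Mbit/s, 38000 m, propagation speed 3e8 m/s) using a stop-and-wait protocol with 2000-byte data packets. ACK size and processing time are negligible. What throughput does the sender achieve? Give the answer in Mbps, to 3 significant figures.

56.3 Mbps

t_tx = L/R = 16000/520000000 = 3.07692e-05 s.
t_prop = 38000/300000000 = 0.000126667 s; RTT = 0.000253333 s.
Cycle = t_tx + RTT = 0.000284103 s.
Throughput = L / cycle = 16000 / 0.000284103 = 56.3 Mbps.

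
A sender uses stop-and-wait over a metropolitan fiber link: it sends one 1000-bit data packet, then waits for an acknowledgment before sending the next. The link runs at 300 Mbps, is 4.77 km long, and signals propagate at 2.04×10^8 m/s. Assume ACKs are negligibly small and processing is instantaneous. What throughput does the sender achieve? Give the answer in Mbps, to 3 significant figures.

t_tx = L/R = 1000/300000000 = 3.33333e-06 s.
t_prop = 4770/204000000 = 2.33824e-05 s; RTT = 4.67647e-05 s.
Cycle = t_tx + RTT = 5.0098e-05 s.
Throughput = L / cycle = 1000 / 5.0098e-05 = 20.0 Mbps.

20.0 Mbps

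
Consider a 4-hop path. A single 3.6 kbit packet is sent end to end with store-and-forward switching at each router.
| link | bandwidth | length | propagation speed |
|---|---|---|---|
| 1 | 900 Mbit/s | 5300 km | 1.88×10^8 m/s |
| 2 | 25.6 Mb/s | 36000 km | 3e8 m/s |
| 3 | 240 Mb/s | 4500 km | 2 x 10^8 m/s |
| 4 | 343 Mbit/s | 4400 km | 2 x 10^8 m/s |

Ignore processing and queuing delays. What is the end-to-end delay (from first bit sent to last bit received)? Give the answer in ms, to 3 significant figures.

L = 3600 bits.
Transmission delays (L/R per hop): 0.004, 0.140625, 0.015, 0.0104956 ms; sum = 0.170121 ms.
Propagation delays (d/s per hop): 28.1915, 120, 22.5, 22 ms; sum = 192.691 ms.
End-to-end = 193 ms.

193 ms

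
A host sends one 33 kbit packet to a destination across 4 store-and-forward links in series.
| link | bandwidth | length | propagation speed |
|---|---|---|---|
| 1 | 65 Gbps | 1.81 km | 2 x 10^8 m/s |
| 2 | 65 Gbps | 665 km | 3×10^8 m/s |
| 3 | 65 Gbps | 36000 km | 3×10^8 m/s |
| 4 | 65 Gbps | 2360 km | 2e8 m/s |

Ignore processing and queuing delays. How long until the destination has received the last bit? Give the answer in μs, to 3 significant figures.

134000 μs

L = 33000 bits.
Transmission delay per hop = L/R = 33000/65000000000 = 0.507692 μs; 4 hops → 2.03077 μs.
Propagation delays (d/s per hop): 9.05, 2216.67, 120000, 11800 μs; sum = 134026 μs.
End-to-end = 134000 μs.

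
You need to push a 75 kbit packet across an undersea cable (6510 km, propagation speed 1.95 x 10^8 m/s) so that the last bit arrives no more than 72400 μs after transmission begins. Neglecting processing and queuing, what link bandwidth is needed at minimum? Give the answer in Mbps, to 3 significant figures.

1.92 Mbps

Propagation delay = 6510000 / 195000000 = 33384.6 μs.
Transmission budget = 72400 − 33384.6 = 39015.4 μs.
R ≥ L / t_tx = 75000 bits / 0.0390154 s = 1.92 Mbps.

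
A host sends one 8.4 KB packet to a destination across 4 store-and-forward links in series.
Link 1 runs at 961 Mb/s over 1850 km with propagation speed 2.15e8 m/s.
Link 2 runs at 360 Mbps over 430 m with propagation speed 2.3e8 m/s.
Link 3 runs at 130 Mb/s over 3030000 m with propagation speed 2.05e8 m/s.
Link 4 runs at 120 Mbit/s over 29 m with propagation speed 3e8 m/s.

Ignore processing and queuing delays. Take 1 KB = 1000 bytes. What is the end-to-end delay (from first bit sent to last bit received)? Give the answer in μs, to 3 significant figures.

L = 67200 bits.
Transmission delays (L/R per hop): 69.9272, 186.667, 516.923, 560 μs; sum = 1333.52 μs.
Propagation delays (d/s per hop): 8604.65, 1.86957, 14780.5, 0.0966667 μs; sum = 23387.1 μs.
End-to-end = 24700 μs.

24700 μs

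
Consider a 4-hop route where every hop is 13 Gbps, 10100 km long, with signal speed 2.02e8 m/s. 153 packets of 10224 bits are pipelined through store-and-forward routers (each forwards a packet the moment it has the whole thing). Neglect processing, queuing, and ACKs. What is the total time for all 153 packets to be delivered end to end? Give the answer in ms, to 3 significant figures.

Per-hop transmission t_tx = L/R = 10224/13000000000 = 0.000786462 ms.
Per-hop propagation t_prop = 10100000/202000000 = 50 ms.
Pipeline fill: first packet needs 4·t_tx to clear all hops; remaining 152 packets each add one t_tx.
Total = (4+153-1)·t_tx + 4·t_prop = 156·0.000786462 + 4·50 = 200 ms.

200 ms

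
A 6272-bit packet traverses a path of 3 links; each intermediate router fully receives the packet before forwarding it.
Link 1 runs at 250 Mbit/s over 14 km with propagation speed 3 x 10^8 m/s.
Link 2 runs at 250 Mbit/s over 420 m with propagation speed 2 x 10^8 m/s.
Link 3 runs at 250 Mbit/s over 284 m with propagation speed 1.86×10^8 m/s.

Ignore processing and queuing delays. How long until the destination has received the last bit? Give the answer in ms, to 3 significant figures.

Transmission delay per hop = L/R = 6272/250000000 = 0.025088 ms; 3 hops → 0.075264 ms.
Propagation delays (d/s per hop): 0.0466667, 0.0021, 0.00152688 ms; sum = 0.0502935 ms.
End-to-end = 0.126 ms.

0.126 ms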